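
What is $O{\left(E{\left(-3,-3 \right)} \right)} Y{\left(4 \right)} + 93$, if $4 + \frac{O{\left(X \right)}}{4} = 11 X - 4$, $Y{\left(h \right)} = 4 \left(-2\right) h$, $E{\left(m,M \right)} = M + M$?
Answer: $9565$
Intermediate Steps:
$E{\left(m,M \right)} = 2 M$
$Y{\left(h \right)} = - 8 h$
$O{\left(X \right)} = -32 + 44 X$ ($O{\left(X \right)} = -16 + 4 \left(11 X - 4\right) = -16 + 4 \left(-4 + 11 X\right) = -16 + \left(-16 + 44 X\right) = -32 + 44 X$)
$O{\left(E{\left(-3,-3 \right)} \right)} Y{\left(4 \right)} + 93 = \left(-32 + 44 \cdot 2 \left(-3\right)\right) \left(\left(-8\right) 4\right) + 93 = \left(-32 + 44 \left(-6\right)\right) \left(-32\right) + 93 = \left(-32 - 264\right) \left(-32\right) + 93 = \left(-296\right) \left(-32\right) + 93 = 9472 + 93 = 9565$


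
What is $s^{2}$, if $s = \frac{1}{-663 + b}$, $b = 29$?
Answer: $\frac{1}{401956} \approx 2.4878 \cdot 10^{-6}$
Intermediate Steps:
$s = - \frac{1}{634}$ ($s = \frac{1}{-663 + 29} = \frac{1}{-634} = - \frac{1}{634} \approx -0.0015773$)
$s^{2} = \left(- \frac{1}{634}\right)^{2} = \frac{1}{401956}$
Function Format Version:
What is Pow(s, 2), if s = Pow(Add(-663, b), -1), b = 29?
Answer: Rational(1, 401956) ≈ 2.4878e-6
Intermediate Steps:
s = Rational(-1, 634) (s = Pow(Add(-663, 29), -1) = Pow(-634, -1) = Rational(-1, 634) ≈ -0.0015773)
Pow(s, 2) = Pow(Rational(-1, 634), 2) = Rational(1, 401956)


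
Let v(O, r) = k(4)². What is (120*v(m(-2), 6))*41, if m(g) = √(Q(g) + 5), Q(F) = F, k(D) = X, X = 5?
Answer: 123000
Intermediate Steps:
k(D) = 5
m(g) = √(5 + g) (m(g) = √(g + 5) = √(5 + g))
v(O, r) = 25 (v(O, r) = 5² = 25)
(120*v(m(-2), 6))*41 = (120*25)*41 = 3000*41 = 123000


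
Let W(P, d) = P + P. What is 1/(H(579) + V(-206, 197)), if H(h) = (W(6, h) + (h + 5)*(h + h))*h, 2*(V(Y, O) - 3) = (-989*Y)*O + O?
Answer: 2/823272673 ≈ 2.4293e-9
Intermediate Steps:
W(P, d) = 2*P
V(Y, O) = 3 + O/2 - 989*O*Y/2 (V(Y, O) = 3 + ((-989*Y)*O + O)/2 = 3 + (-989*O*Y + O)/2 = 3 + (O - 989*O*Y)/2 = 3 + (O/2 - 989*O*Y/2) = 3 + O/2 - 989*O*Y/2)
H(h) = h*(12 + 2*h*(5 + h)) (H(h) = (2*6 + (h + 5)*(h + h))*h = (12 + (5 + h)*(2*h))*h = (12 + 2*h*(5 + h))*h = h*(12 + 2*h*(5 + h)))
1/(H(579) + V(-206, 197)) = 1/(2*579*(6 + 579² + 5*579) + (3 + (½)*197 - 989/2*197*(-206))) = 1/(2*579*(6 + 335241 + 2895) + (3 + 197/2 + 20067799)) = 1/(2*579*338142 + 40135801/2) = 1/(391568436 + 40135801/2) = 1/(823272673/2) = 2/823272673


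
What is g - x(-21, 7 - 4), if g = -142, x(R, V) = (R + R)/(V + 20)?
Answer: -3224/23 ≈ -140.17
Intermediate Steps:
x(R, V) = 2*R/(20 + V) (x(R, V) = (2*R)/(20 + V) = 2*R/(20 + V))
g - x(-21, 7 - 4) = -142 - 2*(-21)/(20 + (7 - 4)) = -142 - 2*(-21)/(20 + 3) = -142 - 2*(-21)/23 = -142 - 1*(-42/23) = -142 + 42/23 = -3224/23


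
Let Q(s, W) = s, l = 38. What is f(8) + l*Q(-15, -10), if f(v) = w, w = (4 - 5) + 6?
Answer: -565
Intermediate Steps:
w = 5 (w = -1 + 6 = 5)
f(v) = 5
f(8) + l*Q(-15, -10) = 5 + 38*(-15) = 5 - 570 = -565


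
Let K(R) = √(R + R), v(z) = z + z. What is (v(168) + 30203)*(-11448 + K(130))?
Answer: -349610472 + 61078*√65 ≈ -3.4912e+8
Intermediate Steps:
v(z) = 2*z
K(R) = √2*√R (K(R) = √(2*R) = √2*√R)
(v(168) + 30203)*(-11448 + K(130)) = (2*168 + 30203)*(-11448 + √2*√130) = (336 + 30203)*(-11448 + 2*√65) = 30539*(-11448 + 2*√65) = -349610472 + 61078*√65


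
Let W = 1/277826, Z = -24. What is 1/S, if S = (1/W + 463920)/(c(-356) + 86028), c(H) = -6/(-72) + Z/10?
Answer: 5161541/44504760 ≈ 0.11598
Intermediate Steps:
W = 1/277826 ≈ 3.5994e-6
c(H) = -139/60 (c(H) = -6/(-72) - 24/10 = -6*(-1/72) - 24*⅒ = 1/12 - 12/5 = -139/60)
S = 44504760/5161541 (S = (1/(1/277826) + 463920)/(-139/60 + 86028) = (277826 + 463920)/(5161541/60) = 741746*(60/5161541) = 44504760/5161541 ≈ 8.6224)
1/S = 1/(44504760/5161541) = 5161541/44504760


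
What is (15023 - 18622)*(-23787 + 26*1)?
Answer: 85515839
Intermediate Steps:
(15023 - 18622)*(-23787 + 26*1) = -3599*(-23787 + 26) = -3599*(-23761) = 85515839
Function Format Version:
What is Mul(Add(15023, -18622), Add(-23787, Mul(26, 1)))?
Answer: 85515839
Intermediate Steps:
Mul(Add(15023, -18622), Add(-23787, Mul(26, 1))) = Mul(-3599, Add(-23787, 26)) = Mul(-3599, -23761) = 85515839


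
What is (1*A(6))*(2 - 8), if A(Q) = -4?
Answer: 24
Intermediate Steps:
(1*A(6))*(2 - 8) = (1*(-4))*(2 - 8) = -4*(-6) = 24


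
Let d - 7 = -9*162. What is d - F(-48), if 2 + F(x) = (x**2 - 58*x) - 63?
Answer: -6474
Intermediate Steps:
d = -1451 (d = 7 - 9*162 = 7 - 1458 = -1451)
F(x) = -65 + x**2 - 58*x (F(x) = -2 + ((x**2 - 58*x) - 63) = -2 + (-63 + x**2 - 58*x) = -65 + x**2 - 58*x)
d - F(-48) = -1451 - (-65 + (-48)**2 - 58*(-48)) = -1451 - (-65 + 2304 + 2784) = -1451 - 1*5023 = -1451 - 5023 = -6474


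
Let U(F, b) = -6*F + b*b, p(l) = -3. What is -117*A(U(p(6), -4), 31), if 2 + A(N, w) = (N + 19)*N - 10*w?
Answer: -174330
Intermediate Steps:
U(F, b) = b² - 6*F (U(F, b) = -6*F + b² = b² - 6*F)
A(N, w) = -2 - 10*w + N*(19 + N) (A(N, w) = -2 + ((N + 19)*N - 10*w) = -2 + ((19 + N)*N - 10*w) = -2 + (N*(19 + N) - 10*w) = -2 + (-10*w + N*(19 + N)) = -2 - 10*w + N*(19 + N))
-117*A(U(p(6), -4), 31) = -117*(-2 + ((-4)² - 6*(-3))² - 10*31 + 19*((-4)² - 6*(-3))) = -117*(-2 + (16 + 18)² - 310 + 19*(16 + 18)) = -117*(-2 + 34² - 310 + 19*34) = -117*(-2 + 1156 - 310 + 646) = -117*1490 = -174330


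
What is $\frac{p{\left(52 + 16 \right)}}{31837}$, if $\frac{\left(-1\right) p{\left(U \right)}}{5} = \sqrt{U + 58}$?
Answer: $- \frac{15 \sqrt{14}}{31837} \approx -0.0017629$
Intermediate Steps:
$p{\left(U \right)} = - 5 \sqrt{58 + U}$ ($p{\left(U \right)} = - 5 \sqrt{U + 58} = - 5 \sqrt{58 + U}$)
$\frac{p{\left(52 + 16 \right)}}{31837} = \frac{\left(-5\right) \sqrt{58 + \left(52 + 16\right)}}{31837} = - 5 \sqrt{58 + 68} \cdot \frac{1}{31837} = - 5 \sqrt{126} \cdot \frac{1}{31837} = - 5 \cdot 3 \sqrt{14} \cdot \frac{1}{31837} = - 15 \sqrt{14} \cdot \frac{1}{31837} = - \frac{15 \sqrt{14}}{31837}$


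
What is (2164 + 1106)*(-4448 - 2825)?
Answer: -23782710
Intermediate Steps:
(2164 + 1106)*(-4448 - 2825) = 3270*(-7273) = -23782710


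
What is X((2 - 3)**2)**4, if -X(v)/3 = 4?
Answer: 20736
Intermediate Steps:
X(v) = -12 (X(v) = -3*4 = -12)
X((2 - 3)**2)**4 = (-12)**4 = 20736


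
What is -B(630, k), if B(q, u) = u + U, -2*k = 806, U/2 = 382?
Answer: -361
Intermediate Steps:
U = 764 (U = 2*382 = 764)
k = -403 (k = -1/2*806 = -403)
B(q, u) = 764 + u (B(q, u) = u + 764 = 764 + u)
-B(630, k) = -(764 - 403) = -1*361 = -361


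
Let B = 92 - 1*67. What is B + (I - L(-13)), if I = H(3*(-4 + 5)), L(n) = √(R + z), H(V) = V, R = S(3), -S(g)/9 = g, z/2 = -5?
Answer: 28 - I*√37 ≈ 28.0 - 6.0828*I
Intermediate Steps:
z = -10 (z = 2*(-5) = -10)
S(g) = -9*g
R = -27 (R = -9*3 = -27)
L(n) = I*√37 (L(n) = √(-27 - 10) = √(-37) = I*√37)
B = 25 (B = 92 - 67 = 25)
I = 3 (I = 3*(-4 + 5) = 3*1 = 3)
B + (I - L(-13)) = 25 + (3 - I*√37) = 28 - I*√37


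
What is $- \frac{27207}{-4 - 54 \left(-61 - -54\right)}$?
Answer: $- \frac{27207}{374} \approx -72.746$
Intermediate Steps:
$- \frac{27207}{-4 - 54 \left(-61 - -54\right)} = - \frac{27207}{-4 - 54 \left(-61 + 54\right)} = - \frac{27207}{-4 - -378} = - \frac{27207}{-4 + 378} = - \frac{27207}{374}$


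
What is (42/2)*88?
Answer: 1848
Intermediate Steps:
(42/2)*88 = (42*(½))*88 = 21*88 = 1848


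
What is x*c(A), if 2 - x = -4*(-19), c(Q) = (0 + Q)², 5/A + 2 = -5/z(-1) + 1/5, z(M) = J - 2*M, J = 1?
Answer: -208125/1352 ≈ -153.94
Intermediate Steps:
z(M) = 1 - 2*M
A = -75/52 (A = 5/(-2 + (-5/(1 - 2*(-1)) + 1/5)) = 5/(-2 + (-5/(1 + 2) + 1*(⅕))) = 5/(-2 + (-5/3 + ⅕)) = 5/(-2 - 22/15) = 5/(-52/15) = 5*(-15/52) = -75/52 ≈ -1.4423)
c(Q) = Q²
x = -74 (x = 2 - (-4)*(-19) = 2 - 1*76 = 2 - 76 = -74)
x*c(A) = -74*(-75/52)² = -74*5625/2704 = -208125/1352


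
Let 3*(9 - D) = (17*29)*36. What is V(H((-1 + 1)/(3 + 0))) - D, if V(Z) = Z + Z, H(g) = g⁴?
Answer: 5907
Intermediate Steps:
D = -5907 (D = 9 - 17*29*36/3 = 9 - 493*36/3 = 9 - ⅓*17748 = 9 - 5916 = -5907)
V(Z) = 2*Z
V(H((-1 + 1)/(3 + 0))) - D = 2*((-1 + 1)/(3 + 0))⁴ - 1*(-5907) = 2*(0/3)⁴ + 5907 = 2*(0*(⅓))⁴ + 5907 = 2*0⁴ + 5907 = 2*0 + 5907 = 0 + 5907 = 5907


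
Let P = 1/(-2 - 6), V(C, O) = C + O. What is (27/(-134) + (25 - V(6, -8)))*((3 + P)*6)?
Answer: 247779/536 ≈ 462.27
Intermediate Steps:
P = -⅛ (P = 1/(-8) = -⅛ ≈ -0.12500)
(27/(-134) + (25 - V(6, -8)))*((3 + P)*6) = (27/(-134) + (25 - (6 - 8)))*((3 - ⅛)*6) = (27*(-1/134) + (25 - 1*(-2)))*((23/8)*6) = (-27/134 + (25 + 2))*(69/4) = (-27/134 + 27)*(69/4) = (3591/134)*(69/4) = 247779/536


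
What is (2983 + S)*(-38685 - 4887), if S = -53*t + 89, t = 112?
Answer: 124790208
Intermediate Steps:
S = -5847 (S = -53*112 + 89 = -5936 + 89 = -5847)
(2983 + S)*(-38685 - 4887) = (2983 - 5847)*(-38685 - 4887) = -2864*(-43572) = 124790208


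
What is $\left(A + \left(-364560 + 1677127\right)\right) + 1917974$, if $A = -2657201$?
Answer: $573340$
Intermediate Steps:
$\left(A + \left(-364560 + 1677127\right)\right) + 1917974 = \left(-2657201 + \left(-364560 + 1677127\right)\right) + 1917974 = \left(-2657201 + 1312567\right) + 1917974 = -1344634 + 1917974 = 573340$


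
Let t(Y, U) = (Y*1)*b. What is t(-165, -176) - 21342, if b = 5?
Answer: -22167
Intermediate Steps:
t(Y, U) = 5*Y (t(Y, U) = (Y*1)*5 = Y*5 = 5*Y)
t(-165, -176) - 21342 = 5*(-165) - 21342 = -825 - 21342 = -22167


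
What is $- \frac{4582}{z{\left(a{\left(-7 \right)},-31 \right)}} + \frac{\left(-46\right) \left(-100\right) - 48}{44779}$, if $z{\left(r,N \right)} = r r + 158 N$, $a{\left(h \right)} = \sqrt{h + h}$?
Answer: $\frac{113768401}{109977224} \approx 1.0345$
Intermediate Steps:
$a{\left(h \right)} = \sqrt{2} \sqrt{h}$ ($a{\left(h \right)} = \sqrt{2 h} = \sqrt{2} \sqrt{h}$)
$z{\left(r,N \right)} = r^{2} + 158 N$
$- \frac{4582}{z{\left(a{\left(-7 \right)},-31 \right)}} + \frac{\left(-46\right) \left(-100\right) - 48}{44779} = - \frac{4582}{\left(\sqrt{2} \sqrt{-7}\right)^{2} + 158 \left(-31\right)} + \frac{\left(-46\right) \left(-100\right) - 48}{44779} = - \frac{4582}{\left(\sqrt{2} i \sqrt{7}\right)^{2} - 4898} + \left(4600 - 48\right) \frac{1}{44779} = - \frac{4582}{\left(i \sqrt{14}\right)^{2} - 4898} + 4552 \cdot \frac{1}{44779} = - \frac{4582}{-14 - 4898} + \frac{4552}{44779} = - \frac{4582}{-4912} + \frac{4552}{44779} = \left(-4582\right) \left(- \frac{1}{4912}\right) + \frac{4552}{44779} = \frac{2291}{2456} + \frac{4552}{44779} = \frac{113768401}{109977224}$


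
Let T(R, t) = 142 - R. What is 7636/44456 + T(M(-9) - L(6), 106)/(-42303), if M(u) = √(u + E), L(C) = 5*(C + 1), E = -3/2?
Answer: 445137/2656246 + I*√42/84606 ≈ 0.16758 + 7.6599e-5*I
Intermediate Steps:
E = -3/2 (E = -3*½ = -3/2 ≈ -1.5000)
L(C) = 5 + 5*C (L(C) = 5*(1 + C) = 5 + 5*C)
M(u) = √(-3/2 + u) (M(u) = √(u - 3/2) = √(-3/2 + u))
7636/44456 + T(M(-9) - L(6), 106)/(-42303) = 7636/44456 + (142 - (√(-6 + 4*(-9))/2 - (5 + 5*6)))/(-42303) = 7636*(1/44456) + (142 - (√(-6 - 36)/2 - (5 + 30)))*(-1/42303) = 1909/11114 + (142 - (√(-42)/2 - 1*35))*(-1/42303) = 1909/11114 + (142 - ((I*√42)/2 - 35))*(-1/42303) = 1909/11114 + (142 - (I*√42/2 - 35))*(-1/42303) = 1909/11114 + (142 - (-35 + I*√42/2))*(-1/42303) = 1909/11114 + (142 + (35 - I*√42/2))*(-1/42303) = 1909/11114 + (177 - I*√42/2)*(-1/42303) = 1909/11114 + (-1/239 + I*√42/84606) = 445137/2656246 + I*√42/84606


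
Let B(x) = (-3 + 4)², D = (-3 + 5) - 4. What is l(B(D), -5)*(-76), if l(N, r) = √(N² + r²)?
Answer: -76*√26 ≈ -387.53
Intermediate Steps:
D = -2 (D = 2 - 4 = -2)
B(x) = 1 (B(x) = 1² = 1)
l(B(D), -5)*(-76) = √(1² + (-5)²)*(-76) = √(1 + 25)*(-76) = √26*(-76) = -76*√26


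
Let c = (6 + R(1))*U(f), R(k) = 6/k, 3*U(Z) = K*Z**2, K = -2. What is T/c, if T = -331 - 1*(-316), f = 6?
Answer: 5/96 ≈ 0.052083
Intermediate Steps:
T = -15 (T = -331 + 316 = -15)
U(Z) = -2*Z**2/3 (U(Z) = (-2*Z**2)/3 = -2*Z**2/3)
c = -288 (c = (6 + 6/1)*(-2/3*6**2) = (6 + 6*1)*(-2/3*36) = (6 + 6)*(-24) = 12*(-24) = -288)
T/c = -15/(-288) = -15*(-1/288) = 5/96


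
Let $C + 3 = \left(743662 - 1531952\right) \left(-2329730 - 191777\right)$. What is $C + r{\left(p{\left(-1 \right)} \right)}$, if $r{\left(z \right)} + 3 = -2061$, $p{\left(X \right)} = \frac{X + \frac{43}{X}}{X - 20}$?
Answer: $1987678750963$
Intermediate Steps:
$p{\left(X \right)} = \frac{X + \frac{43}{X}}{-20 + X}$
$r{\left(z \right)} = -2064$ ($r{\left(z \right)} = -3 - 2061 = -2064$)
$C = 1987678753027$ ($C = -3 + \left(743662 - 1531952\right) \left(-2329730 - 191777\right) = -3 - -1987678753030 = -3 + 1987678753030 = 1987678753027$)
$C + r{\left(p{\left(-1 \right)} \right)} = 1987678753027 - 2064 = 1987678750963$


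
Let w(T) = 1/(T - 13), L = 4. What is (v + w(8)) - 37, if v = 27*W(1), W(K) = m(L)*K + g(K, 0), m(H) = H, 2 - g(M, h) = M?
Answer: 489/5 ≈ 97.800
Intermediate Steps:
g(M, h) = 2 - M
w(T) = 1/(-13 + T)
W(K) = 2 + 3*K (W(K) = 4*K + (2 - K) = 2 + 3*K)
v = 135 (v = 27*(2 + 3*1) = 27*(2 + 3) = 27*5 = 135)
(v + w(8)) - 37 = (135 + 1/(-13 + 8)) - 37 = (135 + 1/(-5)) - 37 = (135 - 1/5) - 37 = 674/5 - 37 = 489/5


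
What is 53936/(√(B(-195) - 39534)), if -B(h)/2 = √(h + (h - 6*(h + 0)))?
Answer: -26968*I*√2/√(19767 + 2*√195) ≈ -271.07*I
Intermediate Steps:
B(h) = -4*√(-h) (B(h) = -2*√(h + (h - 6*(h + 0))) = -2*√(h + (h - 6*h)) = -2*√(h - 5*h) = -2*2*√(-h) = -4*√(-h))
53936/(√(B(-195) - 39534)) = 53936/(√(-4*√195 - 39534)) = 53936/(√(-39534 - 4*√195)) = 53936/√(-39534 - 4*√195)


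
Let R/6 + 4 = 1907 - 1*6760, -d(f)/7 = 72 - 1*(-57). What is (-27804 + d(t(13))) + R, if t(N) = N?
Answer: -57849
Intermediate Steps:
d(f) = -903 (d(f) = -7*(72 - 1*(-57)) = -7*(72 + 57) = -7*129 = -903)
R = -29142 (R = -24 + 6*(1907 - 1*6760) = -24 + 6*(1907 - 6760) = -24 + 6*(-4853) = -24 - 29118 = -29142)
(-27804 + d(t(13))) + R = (-27804 - 903) - 29142 = -28707 - 29142 = -57849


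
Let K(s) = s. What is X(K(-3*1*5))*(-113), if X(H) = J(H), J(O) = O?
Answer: 1695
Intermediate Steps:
X(H) = H
X(K(-3*1*5))*(-113) = (-3*1*5)*(-113) = -3*5*(-113) = -15*(-113) = 1695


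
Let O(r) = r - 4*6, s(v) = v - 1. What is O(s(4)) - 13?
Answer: -34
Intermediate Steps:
s(v) = -1 + v
O(r) = -24 + r (O(r) = r - 24 = -24 + r)
O(s(4)) - 13 = (-24 + (-1 + 4)) - 13 = (-24 + 3) - 13 = -21 - 13 = -34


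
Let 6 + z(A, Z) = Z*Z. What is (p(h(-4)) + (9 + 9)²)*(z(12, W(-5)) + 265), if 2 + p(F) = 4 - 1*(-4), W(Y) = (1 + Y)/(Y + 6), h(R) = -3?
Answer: 90750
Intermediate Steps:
W(Y) = (1 + Y)/(6 + Y)
p(F) = 6 (p(F) = -2 + (4 - 1*(-4)) = -2 + (4 + 4) = -2 + 8 = 6)
z(A, Z) = -6 + Z² (z(A, Z) = -6 + Z*Z = -6 + Z²)
(p(h(-4)) + (9 + 9)²)*(z(12, W(-5)) + 265) = (6 + (9 + 9)²)*((-6 + ((1 - 5)/(6 - 5))²) + 265) = (6 + 18²)*((-6 + (-4/1)²) + 265) = (6 + 324)*((-6 + (1*(-4))²) + 265) = 330*((-6 + (-4)²) + 265) = 330*((-6 + 16) + 265) = 330*(10 + 265) = 330*275 = 90750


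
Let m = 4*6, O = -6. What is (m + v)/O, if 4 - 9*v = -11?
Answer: -77/18 ≈ -4.2778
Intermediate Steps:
v = 5/3 (v = 4/9 - 1/9*(-11) = 4/9 + 11/9 = 5/3 ≈ 1.6667)
m = 24
(m + v)/O = (24 + 5/3)/(-6) = (77/3)*(-1/6) = -77/18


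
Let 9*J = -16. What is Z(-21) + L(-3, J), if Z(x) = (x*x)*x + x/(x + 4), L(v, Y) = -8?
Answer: -157552/17 ≈ -9267.8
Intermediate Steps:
J = -16/9 (J = (⅑)*(-16) = -16/9 ≈ -1.7778)
Z(x) = x³ + x/(4 + x) (Z(x) = x²*x + x/(4 + x) = x³ + x/(4 + x))
Z(-21) + L(-3, J) = (-21 + (-21)⁴ + 4*(-21)³)/(4 - 21) - 8 = (-21 + 194481 + 4*(-9261))/(-17) - 8 = -(-21 + 194481 - 37044)/17 - 8 = -1/17*157416 - 8 = -157416/17 - 8 = -157552/17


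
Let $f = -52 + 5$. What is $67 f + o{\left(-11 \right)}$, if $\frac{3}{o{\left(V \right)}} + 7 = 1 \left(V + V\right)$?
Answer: $- \frac{91324}{29} \approx -3149.1$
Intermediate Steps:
$f = -47$
$o{\left(V \right)} = \frac{3}{-7 + 2 V}$ ($o{\left(V \right)} = \frac{3}{-7 + 1 \left(V + V\right)} = \frac{3}{-7 + 1 \cdot 2 V} = \frac{3}{-7 + 2 V}$)
$67 f + o{\left(-11 \right)} = 67 \left(-47\right) + \frac{3}{-7 + 2 \left(-11\right)} = -3149 + \frac{3}{-7 - 22} = -3149 + \frac{3}{-29} = -3149 + 3 \left(- \frac{1}{29}\right) = -3149 - \frac{3}{29} = - \frac{91324}{29}$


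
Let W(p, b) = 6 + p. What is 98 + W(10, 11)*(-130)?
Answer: -1982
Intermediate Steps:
98 + W(10, 11)*(-130) = 98 + (6 + 10)*(-130) = 98 + 16*(-130) = 98 - 2080 = -1982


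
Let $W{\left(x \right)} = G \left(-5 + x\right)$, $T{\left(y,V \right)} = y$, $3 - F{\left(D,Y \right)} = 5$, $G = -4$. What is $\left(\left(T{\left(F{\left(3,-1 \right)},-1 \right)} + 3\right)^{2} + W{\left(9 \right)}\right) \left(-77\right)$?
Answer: $1155$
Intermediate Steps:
$F{\left(D,Y \right)} = -2$ ($F{\left(D,Y \right)} = 3 - 5 = -2$)
$W{\left(x \right)} = 20 - 4 x$ ($W{\left(x \right)} = - 4 \left(-5 + x\right) = 20 - 4 x$)
$\left(\left(T{\left(F{\left(3,-1 \right)},-1 \right)} + 3\right)^{2} + W{\left(9 \right)}\right) \left(-77\right) = \left(\left(-2 + 3\right)^{2} + \left(20 - 36\right)\right) \left(-77\right) = \left(1^{2} + \left(20 - 36\right)\right) \left(-77\right) = \left(1 - 16\right) \left(-77\right) = \left(-15\right) \left(-77\right) = 1155$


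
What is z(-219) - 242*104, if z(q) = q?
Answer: -25387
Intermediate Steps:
z(-219) - 242*104 = -219 - 242*104 = -219 - 25168 = -25387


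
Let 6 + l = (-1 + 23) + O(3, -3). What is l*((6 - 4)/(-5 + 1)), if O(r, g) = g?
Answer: -13/2 ≈ -6.5000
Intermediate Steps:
l = 13 (l = -6 + ((-1 + 23) - 3) = -6 + (22 - 3) = -6 + 19 = 13)
l*((6 - 4)/(-5 + 1)) = 13*((6 - 4)/(-5 + 1)) = 13*(2/(-4)) = 13*(2*(-1/4)) = 13*(-1/2) = -13/2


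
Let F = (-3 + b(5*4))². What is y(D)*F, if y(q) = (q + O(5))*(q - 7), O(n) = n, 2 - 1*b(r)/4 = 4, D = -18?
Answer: 39325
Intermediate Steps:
b(r) = -8 (b(r) = 8 - 4*4 = 8 - 16 = -8)
F = 121 (F = (-3 - 8)² = (-11)² = 121)
y(q) = (-7 + q)*(5 + q) (y(q) = (q + 5)*(q - 7) = (5 + q)*(-7 + q) = (-7 + q)*(5 + q))
y(D)*F = (-35 + (-18)² - 2*(-18))*121 = (-35 + 324 + 36)*121 = 325*121 = 39325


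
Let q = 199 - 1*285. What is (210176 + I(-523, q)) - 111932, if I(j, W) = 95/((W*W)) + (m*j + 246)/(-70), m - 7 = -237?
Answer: 24985703037/258860 ≈ 96522.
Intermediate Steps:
m = -230 (m = 7 - 237 = -230)
q = -86 (q = 199 - 285 = -86)
I(j, W) = -123/35 + 95/W**2 + 23*j/7 (I(j, W) = 95/((W*W)) + (-230*j + 246)/(-70) = 95/(W**2) + (246 - 230*j)*(-1/70) = 95/W**2 + (-123/35 + 23*j/7) = -123/35 + 95/W**2 + 23*j/7)
(210176 + I(-523, q)) - 111932 = (210176 + (-123/35 + 95/(-86)**2 + (23/7)*(-523))) - 111932 = (210176 + (-123/35 + 95*(1/7396) - 12029/7)) - 111932 = (210176 + (-123/35 + 95/7396 - 12029/7)) - 111932 = (210176 - 445738803/258860) - 111932 = 53960420557/258860 - 111932 = 24985703037/258860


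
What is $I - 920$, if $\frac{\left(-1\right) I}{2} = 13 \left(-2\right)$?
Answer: $-868$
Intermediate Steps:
$I = 52$ ($I = - 2 \cdot 13 \left(-2\right) = \left(-2\right) \left(-26\right) = 52$)
$I - 920 = 52 - 920 = -868$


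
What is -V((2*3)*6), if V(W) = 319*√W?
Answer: -1914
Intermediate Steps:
-V((2*3)*6) = -319*√((2*3)*6) = -319*√(6*6) = -319*√36 = -319*6 = -1*1914 = -1914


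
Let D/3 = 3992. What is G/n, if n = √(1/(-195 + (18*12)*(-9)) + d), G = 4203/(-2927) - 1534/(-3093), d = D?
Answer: -8509861*√54794042157/231913055254893 ≈ -0.0085894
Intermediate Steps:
D = 11976 (D = 3*3992 = 11976)
d = 11976
G = -8509861/9053211 (G = 4203*(-1/2927) - 1534*(-1/3093) = -4203/2927 + 1534/3093 = -8509861/9053211 ≈ -0.93998)
n = √54794042157/2139 (n = √(1/(-195 + (18*12)*(-9)) + 11976) = √(1/(-195 + 216*(-9)) + 11976) = √(1/(-195 - 1944) + 11976) = √(1/(-2139) + 11976) = √(-1/2139 + 11976) = √(25616663/2139) = √54794042157/2139 ≈ 109.43)
G/n = -8509861*√54794042157/25616663/9053211 = -8509861*√54794042157/231913055254893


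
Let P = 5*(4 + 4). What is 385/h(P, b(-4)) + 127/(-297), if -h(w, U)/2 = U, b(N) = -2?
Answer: 113837/1188 ≈ 95.822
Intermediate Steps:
P = 40 (P = 5*8 = 40)
h(w, U) = -2*U
385/h(P, b(-4)) + 127/(-297) = 385/((-2*(-2))) + 127/(-297) = 385/4 + 127*(-1/297) = 385*(¼) - 127/297 = 385/4 - 127/297 = 113837/1188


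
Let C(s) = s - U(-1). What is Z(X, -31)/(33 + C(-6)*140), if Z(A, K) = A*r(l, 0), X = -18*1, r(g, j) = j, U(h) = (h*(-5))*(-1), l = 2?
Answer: 0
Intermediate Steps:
U(h) = 5*h (U(h) = -5*h*(-1) = 5*h)
X = -18
Z(A, K) = 0 (Z(A, K) = A*0 = 0)
C(s) = 5 + s (C(s) = s - 5*(-1) = s - 1*(-5) = s + 5 = 5 + s)
Z(X, -31)/(33 + C(-6)*140) = 0/(33 + (5 - 6)*140) = 0/(33 - 1*140) = 0/(33 - 140) = 0/(-107) = 0*(-1/107) = 0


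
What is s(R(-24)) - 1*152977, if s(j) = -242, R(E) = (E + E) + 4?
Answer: -153219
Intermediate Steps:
R(E) = 4 + 2*E (R(E) = 2*E + 4 = 4 + 2*E)
s(R(-24)) - 1*152977 = -242 - 1*152977 = -242 - 152977 = -153219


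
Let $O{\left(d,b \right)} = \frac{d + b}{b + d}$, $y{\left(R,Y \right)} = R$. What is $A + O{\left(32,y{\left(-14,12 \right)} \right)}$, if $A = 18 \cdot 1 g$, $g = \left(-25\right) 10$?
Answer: $-4499$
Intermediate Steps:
$O{\left(d,b \right)} = 1$ ($O{\left(d,b \right)} = \frac{b + d}{b + d} = 1$)
$g = -250$
$A = -4500$ ($A = 18 \cdot 1 \left(-250\right) = 18 \left(-250\right) = -4500$)
$A + O{\left(32,y{\left(-14,12 \right)} \right)} = -4500 + 1 = -4499$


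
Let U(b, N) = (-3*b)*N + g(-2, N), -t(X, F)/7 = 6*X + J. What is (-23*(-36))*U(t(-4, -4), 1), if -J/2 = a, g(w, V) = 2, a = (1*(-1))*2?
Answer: -346104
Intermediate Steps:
a = -2 (a = -1*2 = -2)
J = 4 (J = -2*(-2) = 4)
t(X, F) = -28 - 42*X (t(X, F) = -7*(6*X + 4) = -7*(4 + 6*X) = -28 - 42*X)
U(b, N) = 2 - 3*N*b (U(b, N) = (-3*b)*N + 2 = -3*N*b + 2 = 2 - 3*N*b)
(-23*(-36))*U(t(-4, -4), 1) = (-23*(-36))*(2 - 3*1*(-28 - 42*(-4))) = 828*(2 - 3*1*(-28 + 168)) = 828*(2 - 3*1*140) = 828*(2 - 420) = 828*(-418) = -346104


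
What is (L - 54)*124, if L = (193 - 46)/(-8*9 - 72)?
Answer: -81871/12 ≈ -6822.6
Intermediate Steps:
L = -49/48 (L = 147/(-72 - 72) = 147/(-144) = 147*(-1/144) = -49/48 ≈ -1.0208)
(L - 54)*124 = (-49/48 - 54)*124 = -2641/48*124 = -81871/12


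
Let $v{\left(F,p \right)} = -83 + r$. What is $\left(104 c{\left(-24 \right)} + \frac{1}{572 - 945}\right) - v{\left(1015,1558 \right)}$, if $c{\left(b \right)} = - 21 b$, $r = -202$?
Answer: $\frac{19657472}{373} \approx 52701.0$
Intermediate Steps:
$v{\left(F,p \right)} = -285$ ($v{\left(F,p \right)} = -83 - 202 = -285$)
$\left(104 c{\left(-24 \right)} + \frac{1}{572 - 945}\right) - v{\left(1015,1558 \right)} = \left(104 \left(\left(-21\right) \left(-24\right)\right) + \frac{1}{572 - 945}\right) - -285 = \left(104 \cdot 504 + \frac{1}{-373}\right) + 285 = \left(52416 - \frac{1}{373}\right) + 285 = \frac{19551167}{373} + 285 = \frac{19657472}{373}$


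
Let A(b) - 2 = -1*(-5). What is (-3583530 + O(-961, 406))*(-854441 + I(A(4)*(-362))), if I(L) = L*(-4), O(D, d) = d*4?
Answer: 3024221145330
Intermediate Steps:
A(b) = 7 (A(b) = 2 - 1*(-5) = 2 + 5 = 7)
O(D, d) = 4*d
I(L) = -4*L
(-3583530 + O(-961, 406))*(-854441 + I(A(4)*(-362))) = (-3583530 + 4*406)*(-854441 - 28*(-362)) = (-3583530 + 1624)*(-854441 - 4*(-2534)) = -3581906*(-854441 + 10136) = -3581906*(-844305) = 3024221145330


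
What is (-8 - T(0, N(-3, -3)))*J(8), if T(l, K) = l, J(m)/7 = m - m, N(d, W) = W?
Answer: 0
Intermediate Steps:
J(m) = 0 (J(m) = 7*(m - m) = 7*0 = 0)
(-8 - T(0, N(-3, -3)))*J(8) = (-8 - 1*0)*0 = (-8 + 0)*0 = -8*0 = 0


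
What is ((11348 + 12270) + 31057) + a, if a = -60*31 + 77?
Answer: 52892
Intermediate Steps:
a = -1783 (a = -1860 + 77 = -1783)
((11348 + 12270) + 31057) + a = ((11348 + 12270) + 31057) - 1783 = (23618 + 31057) - 1783 = 54675 - 1783 = 52892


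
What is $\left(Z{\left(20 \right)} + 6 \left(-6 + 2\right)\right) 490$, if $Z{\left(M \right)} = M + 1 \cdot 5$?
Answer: $490$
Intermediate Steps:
$Z{\left(M \right)} = 5 + M$ ($Z{\left(M \right)} = M + 5 = 5 + M$)
$\left(Z{\left(20 \right)} + 6 \left(-6 + 2\right)\right) 490 = \left(\left(5 + 20\right) + 6 \left(-6 + 2\right)\right) 490 = \left(25 + 6 \left(-4\right)\right) 490 = \left(25 - 24\right) 490 = 1 \cdot 490 = 490$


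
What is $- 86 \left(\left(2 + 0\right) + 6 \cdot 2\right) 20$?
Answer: $-24080$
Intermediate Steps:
$- 86 \left(\left(2 + 0\right) + 6 \cdot 2\right) 20 = - 86 \left(2 + 12\right) 20 = \left(-86\right) 14 \cdot 20 = \left(-1204\right) 20 = -24080$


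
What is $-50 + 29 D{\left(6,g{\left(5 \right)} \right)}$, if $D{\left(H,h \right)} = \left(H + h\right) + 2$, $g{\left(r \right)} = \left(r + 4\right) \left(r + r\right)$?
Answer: $2792$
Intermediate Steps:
$g{\left(r \right)} = 2 r \left(4 + r\right)$ ($g{\left(r \right)} = \left(4 + r\right) 2 r = 2 r \left(4 + r\right)$)
$D{\left(H,h \right)} = 2 + H + h$
$-50 + 29 D{\left(6,g{\left(5 \right)} \right)} = -50 + 29 \left(2 + 6 + 2 \cdot 5 \left(4 + 5\right)\right) = -50 + 29 \left(2 + 6 + 2 \cdot 5 \cdot 9\right) = -50 + 29 \left(2 + 6 + 90\right) = -50 + 29 \cdot 98 = -50 + 2842 = 2792$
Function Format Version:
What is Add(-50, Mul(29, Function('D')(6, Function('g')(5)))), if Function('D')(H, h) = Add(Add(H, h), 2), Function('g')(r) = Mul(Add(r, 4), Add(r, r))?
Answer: 2792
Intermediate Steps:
Function('g')(r) = Mul(2, r, Add(4, r)) (Function('g')(r) = Mul(Add(4, r), Mul(2, r)) = Mul(2, r, Add(4, r)))
Function('D')(H, h) = Add(2, H, h)
Add(-50, Mul(29, Function('D')(6, Function('g')(5)))) = Add(-50, Mul(29, Add(2, 6, Mul(2, 5, Add(4, 5))))) = Add(-50, Mul(29, Add(2, 6, Mul(2, 5, 9)))) = Add(-50, Mul(29, Add(2, 6, 90))) = Add(-50, Mul(29, 98)) = Add(-50, 2842) = 2792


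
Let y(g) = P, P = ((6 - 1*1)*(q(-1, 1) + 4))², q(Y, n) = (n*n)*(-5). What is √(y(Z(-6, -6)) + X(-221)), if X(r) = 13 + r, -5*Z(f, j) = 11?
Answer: I*√183 ≈ 13.528*I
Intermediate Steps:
Z(f, j) = -11/5 (Z(f, j) = -⅕*11 = -11/5)
q(Y, n) = -5*n² (q(Y, n) = n²*(-5) = -5*n²)
P = 25 (P = ((6 - 1*1)*(-5*1² + 4))² = ((6 - 1)*(-5*1 + 4))² = (5*(-5 + 4))² = (5*(-1))² = (-5)² = 25)
y(g) = 25
√(y(Z(-6, -6)) + X(-221)) = √(25 + (13 - 221)) = √(25 - 208) = √(-183) = I*√183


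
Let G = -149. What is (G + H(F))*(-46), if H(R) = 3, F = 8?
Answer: 6716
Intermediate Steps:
(G + H(F))*(-46) = (-149 + 3)*(-46) = -146*(-46) = 6716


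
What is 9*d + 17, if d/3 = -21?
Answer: -550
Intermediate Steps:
d = -63 (d = 3*(-21) = -63)
9*d + 17 = 9*(-63) + 17 = -567 + 17 = -550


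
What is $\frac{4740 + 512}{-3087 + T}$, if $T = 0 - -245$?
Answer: $- \frac{2626}{1421} \approx -1.848$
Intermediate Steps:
$T = 245$ ($T = 0 + 245 = 245$)
$\frac{4740 + 512}{-3087 + T} = \frac{4740 + 512}{-3087 + 245} = \frac{5252}{-2842} = 5252 \left(- \frac{1}{2842}\right) = - \frac{2626}{1421}$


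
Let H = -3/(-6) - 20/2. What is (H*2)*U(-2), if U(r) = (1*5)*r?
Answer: 190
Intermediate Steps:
H = -19/2 (H = -3*(-1/6) - 20*1/2 = 1/2 - 10 = -19/2 ≈ -9.5000)
U(r) = 5*r
(H*2)*U(-2) = (-19/2*2)*(5*(-2)) = -19*(-10) = 190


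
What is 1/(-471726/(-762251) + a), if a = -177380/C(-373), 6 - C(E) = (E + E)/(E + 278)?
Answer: 33539044/3211212712469 ≈ 1.0444e-5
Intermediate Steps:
C(E) = 6 - 2*E/(278 + E) (C(E) = 6 - (E + E)/(E + 278) = 6 - 2*E/(278 + E))
a = 4212775/44 (a = -177380*(278 - 373)/(4*(417 - 373)) = -177380/(4*44/(-95)) = -177380/(4*(-1/95)*44) = -177380/(-176/95) = -177380*(-95/176) = 4212775/44 ≈ 95745.)
1/(-471726/(-762251) + a) = 1/(-471726/(-762251) + 4212775/44) = 1/(-471726*(-1/762251) + 4212775/44) = 1/(471726/762251 + 4212775/44) = 1/(3211212712469/33539044) = 33539044/3211212712469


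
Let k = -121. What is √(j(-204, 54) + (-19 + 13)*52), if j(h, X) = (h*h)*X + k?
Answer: √2246831 ≈ 1498.9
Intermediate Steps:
j(h, X) = -121 + X*h² (j(h, X) = (h*h)*X - 121 = h²*X - 121 = X*h² - 121 = -121 + X*h²)
√(j(-204, 54) + (-19 + 13)*52) = √((-121 + 54*(-204)²) + (-19 + 13)*52) = √((-121 + 54*41616) - 6*52) = √((-121 + 2247264) - 312) = √(2247143 - 312) = √2246831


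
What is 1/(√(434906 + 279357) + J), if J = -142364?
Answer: -142364/20266794233 - 11*√5903/20266794233 ≈ -7.0662e-6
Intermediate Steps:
1/(√(434906 + 279357) + J) = 1/(√(434906 + 279357) - 142364) = 1/(√714263 - 142364) = 1/(11*√5903 - 142364) = 1/(-142364 + 11*√5903)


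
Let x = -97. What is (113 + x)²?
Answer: 256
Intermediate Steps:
(113 + x)² = (113 - 97)² = 16² = 256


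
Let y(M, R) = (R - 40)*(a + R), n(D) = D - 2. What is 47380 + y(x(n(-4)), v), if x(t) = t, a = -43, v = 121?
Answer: 53698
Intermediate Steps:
n(D) = -2 + D
y(M, R) = (-43 + R)*(-40 + R) (y(M, R) = (R - 40)*(-43 + R) = (-40 + R)*(-43 + R) = (-43 + R)*(-40 + R))
47380 + y(x(n(-4)), v) = 47380 + (1720 + 121² - 83*121) = 47380 + (1720 + 14641 - 10043) = 47380 + 6318 = 53698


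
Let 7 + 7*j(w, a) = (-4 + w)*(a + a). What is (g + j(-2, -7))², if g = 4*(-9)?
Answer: 625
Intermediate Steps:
j(w, a) = -1 + 2*a*(-4 + w)/7 (j(w, a) = -1 + ((-4 + w)*(a + a))/7 = -1 + ((-4 + w)*(2*a))/7 = -1 + (2*a*(-4 + w))/7 = -1 + 2*a*(-4 + w)/7)
g = -36
(g + j(-2, -7))² = (-36 + (-1 - 8/7*(-7) + (2/7)*(-7)*(-2)))² = (-36 + (-1 + 8 + 4))² = (-36 + 11)² = (-25)² = 625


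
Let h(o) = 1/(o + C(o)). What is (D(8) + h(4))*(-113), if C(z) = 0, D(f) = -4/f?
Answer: 113/4 ≈ 28.250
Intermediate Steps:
h(o) = 1/o (h(o) = 1/(o + 0) = 1/o)
(D(8) + h(4))*(-113) = (-4/8 + 1/4)*(-113) = (-4*⅛ + ¼)*(-113) = (-½ + ¼)*(-113) = -¼*(-113) = 113/4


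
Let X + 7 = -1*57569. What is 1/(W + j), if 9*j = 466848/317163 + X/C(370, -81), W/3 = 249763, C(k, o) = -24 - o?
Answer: 18078291/13543838544371 ≈ 1.3348e-6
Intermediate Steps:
X = -57576 (X = -7 - 1*57569 = -7 - 57569 = -57576)
W = 749289 (W = 3*249763 = 749289)
j = -2026040728/18078291 (j = (466848/317163 - 57576/(-24 - 1*(-81)))/9 = (466848*(1/317163) - 57576/(-24 + 81))/9 = (155616/105721 - 57576/57)/9 = (155616/105721 - 57576*1/57)/9 = (155616/105721 - 19192/19)/9 = (⅑)*(-2026040728/2008699) = -2026040728/18078291 ≈ -112.07)
1/(W + j) = 1/(749289 - 2026040728/18078291) = 1/(13543838544371/18078291) = 18078291/13543838544371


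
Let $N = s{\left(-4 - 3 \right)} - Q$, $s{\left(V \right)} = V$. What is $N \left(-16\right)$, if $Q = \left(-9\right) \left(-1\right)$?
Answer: $256$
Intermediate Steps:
$Q = 9$
$N = -16$ ($N = \left(-4 - 3\right) - 9 = -7 - 9 = -16$)
$N \left(-16\right) = \left(-16\right) \left(-16\right) = 256$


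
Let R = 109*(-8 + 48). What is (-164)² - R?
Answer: 22536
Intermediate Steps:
R = 4360 (R = 109*40 = 4360)
(-164)² - R = (-164)² - 1*4360 = 26896 - 4360 = 22536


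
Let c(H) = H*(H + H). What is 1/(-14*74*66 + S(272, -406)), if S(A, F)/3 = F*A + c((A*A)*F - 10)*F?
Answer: -1/2197886474423677128 ≈ -4.5498e-19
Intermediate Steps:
c(H) = 2*H**2 (c(H) = H*(2*H) = 2*H**2)
S(A, F) = 3*A*F + 6*F*(-10 + F*A**2)**2 (S(A, F) = 3*(F*A + (2*((A*A)*F - 10)**2)*F) = 3*(A*F + (2*(A**2*F - 10)**2)*F) = 3*(A*F + (2*(F*A**2 - 10)**2)*F) = 3*(A*F + (2*(-10 + F*A**2)**2)*F) = 3*(A*F + 2*F*(-10 + F*A**2)**2) = 3*A*F + 6*F*(-10 + F*A**2)**2)
1/(-14*74*66 + S(272, -406)) = 1/(-14*74*66 + 3*(-406)*(272 + 2*(-10 - 406*272**2)**2)) = 1/(-1036*66 + 3*(-406)*(272 + 2*(-10 - 406*73984)**2)) = 1/(-68376 + 3*(-406)*(272 + 2*(-10 - 30037504)**2)) = 1/(-68376 + 3*(-406)*(272 + 2*(-30037514)**2)) = 1/(-68376 + 3*(-406)*(272 + 2*902252247300196)) = 1/(-68376 + 3*(-406)*(272 + 1804504494600392)) = 1/(-68376 + 3*(-406)*1804504494600664) = 1/(-68376 - 2197886474423608752) = 1/(-2197886474423677128) = -1/2197886474423677128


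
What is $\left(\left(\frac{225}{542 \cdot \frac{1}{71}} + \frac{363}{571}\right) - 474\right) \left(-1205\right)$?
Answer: $\frac{165538076385}{309482} \approx 5.3489 \cdot 10^{5}$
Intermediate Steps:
$\left(\left(\frac{225}{542 \cdot \frac{1}{71}} + \frac{363}{571}\right) - 474\right) \left(-1205\right) = \left(\left(\frac{225}{542 \cdot \frac{1}{71}} + 363 \cdot \frac{1}{571}\right) - 474\right) \left(-1205\right) = \left(\left(\frac{225}{\frac{542}{71}} + \frac{363}{571}\right) - 474\right) \left(-1205\right) = \left(\left(225 \cdot \frac{71}{542} + \frac{363}{571}\right) - 474\right) \left(-1205\right) = \left(\left(\frac{15975}{542} + \frac{363}{571}\right) - 474\right) \left(-1205\right) = \left(\frac{9318471}{309482} - 474\right) \left(-1205\right) = \left(- \frac{137375997}{309482}\right) \left(-1205\right) = \frac{165538076385}{309482}$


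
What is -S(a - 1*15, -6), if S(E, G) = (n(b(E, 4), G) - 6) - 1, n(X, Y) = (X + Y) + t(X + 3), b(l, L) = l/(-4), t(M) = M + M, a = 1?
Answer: -7/2 ≈ -3.5000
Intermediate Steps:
t(M) = 2*M
b(l, L) = -l/4 (b(l, L) = l*(-1/4) = -l/4)
n(X, Y) = 6 + Y + 3*X (n(X, Y) = (X + Y) + 2*(X + 3) = (X + Y) + 2*(3 + X) = (X + Y) + (6 + 2*X) = 6 + Y + 3*X)
S(E, G) = -1 + G - 3*E/4 (S(E, G) = ((6 + G + 3*(-E/4)) - 6) - 1 = ((6 + G - 3*E/4) - 6) - 1 = (G - 3*E/4) - 1 = -1 + G - 3*E/4)
-S(a - 1*15, -6) = -(-1 - 6 - 3*(1 - 1*15)/4) = -(-1 - 6 - 3*(1 - 15)/4) = -(-1 - 6 - 3/4*(-14)) = -(-1 - 6 + 21/2) = -1*7/2 = -7/2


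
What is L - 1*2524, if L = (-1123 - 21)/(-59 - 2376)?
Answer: -6144796/2435 ≈ -2523.5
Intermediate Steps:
L = 1144/2435 (L = -1144/(-2435) = -1144*(-1/2435) = 1144/2435 ≈ 0.46982)
L - 1*2524 = 1144/2435 - 1*2524 = 1144/2435 - 2524 = -6144796/2435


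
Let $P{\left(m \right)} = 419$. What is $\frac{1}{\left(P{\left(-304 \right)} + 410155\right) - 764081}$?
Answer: $- \frac{1}{353507} \approx -2.8288 \cdot 10^{-6}$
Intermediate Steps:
$\frac{1}{\left(P{\left(-304 \right)} + 410155\right) - 764081} = \frac{1}{\left(419 + 410155\right) - 764081} = \frac{1}{410574 - 764081} = \frac{1}{-353507} = - \frac{1}{353507}$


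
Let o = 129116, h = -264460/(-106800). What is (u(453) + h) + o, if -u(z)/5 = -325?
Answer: 698170163/5340 ≈ 1.3074e+5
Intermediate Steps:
h = 13223/5340 (h = -264460*(-1/106800) = 13223/5340 ≈ 2.4762)
u(z) = 1625 (u(z) = -5*(-325) = 1625)
(u(453) + h) + o = (1625 + 13223/5340) + 129116 = 8690723/5340 + 129116 = 698170163/5340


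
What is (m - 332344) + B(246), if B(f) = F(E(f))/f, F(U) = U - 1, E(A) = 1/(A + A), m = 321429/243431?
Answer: -9791792810906341/29462940792 ≈ -3.3234e+5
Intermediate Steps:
m = 321429/243431 (m = 321429*(1/243431) = 321429/243431 ≈ 1.3204)
E(A) = 1/(2*A)
F(U) = -1 + U
B(f) = (-1 + 1/(2*f))/f
(m - 332344) + B(246) = (321429/243431 - 332344) + (½ - 1*246)/246² = -80902510835/243431 + (½ - 246)/60516 = -80902510835/243431 + (1/60516)*(-491/2) = -80902510835/243431 - 491/121032 = -9791792810906341/29462940792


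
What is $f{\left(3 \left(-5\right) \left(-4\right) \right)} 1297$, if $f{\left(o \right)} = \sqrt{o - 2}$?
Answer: $1297 \sqrt{58} \approx 9877.7$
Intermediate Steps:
$f{\left(o \right)} = \sqrt{-2 + o}$ ($f{\left(o \right)} = \sqrt{o - 2} = \sqrt{-2 + o}$)
$f{\left(3 \left(-5\right) \left(-4\right) \right)} 1297 = \sqrt{-2 + 3 \left(-5\right) \left(-4\right)} 1297 = \sqrt{-2 - -60} \cdot 1297 = \sqrt{-2 + 60} \cdot 1297 = \sqrt{58} \cdot 1297 = 1297 \sqrt{58}$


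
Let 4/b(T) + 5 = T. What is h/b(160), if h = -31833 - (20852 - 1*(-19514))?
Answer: -11190845/4 ≈ -2.7977e+6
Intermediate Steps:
b(T) = 4/(-5 + T)
h = -72199 (h = -31833 - (20852 + 19514) = -31833 - 1*40366 = -31833 - 40366 = -72199)
h/b(160) = -72199/(4/(-5 + 160)) = -72199/(4/155) = -72199/(4*(1/155)) = -72199/4/155 = -72199*155/4 = -11190845/4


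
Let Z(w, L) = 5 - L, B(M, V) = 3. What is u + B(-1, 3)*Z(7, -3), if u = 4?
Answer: 28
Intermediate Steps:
u + B(-1, 3)*Z(7, -3) = 4 + 3*(5 - 1*(-3)) = 4 + 3*(5 + 3) = 4 + 3*8 = 4 + 24 = 28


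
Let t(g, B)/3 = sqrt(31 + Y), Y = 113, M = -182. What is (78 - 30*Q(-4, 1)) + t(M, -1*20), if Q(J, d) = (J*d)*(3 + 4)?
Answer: 954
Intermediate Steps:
Q(J, d) = 7*J*d (Q(J, d) = (J*d)*7 = 7*J*d)
t(g, B) = 36 (t(g, B) = 3*sqrt(31 + 113) = 3*sqrt(144) = 3*12 = 36)
(78 - 30*Q(-4, 1)) + t(M, -1*20) = (78 - 210*(-4)) + 36 = (78 - 30*(-28)) + 36 = (78 + 840) + 36 = 918 + 36 = 954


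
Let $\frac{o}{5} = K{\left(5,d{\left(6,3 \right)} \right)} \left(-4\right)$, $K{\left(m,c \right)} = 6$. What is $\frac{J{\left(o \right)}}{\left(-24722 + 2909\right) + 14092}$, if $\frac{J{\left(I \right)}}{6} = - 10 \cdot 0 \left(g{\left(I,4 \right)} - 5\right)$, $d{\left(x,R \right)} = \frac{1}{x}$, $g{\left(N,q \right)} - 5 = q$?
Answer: $0$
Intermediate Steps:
$g{\left(N,q \right)} = 5 + q$
$o = -120$ ($o = 5 \cdot 6 \left(-4\right) = 5 \left(-24\right) = -120$)
$J{\left(I \right)} = 0$ ($J{\left(I \right)} = 6 \left(- 10 \cdot 0 \left(\left(5 + 4\right) - 5\right)\right) = 6 \left(- 10 \cdot 0 \left(9 - 5\right)\right) = 6 \left(- 10 \cdot 0 \cdot 4\right) = 6 \left(\left(-10\right) 0\right) = 6 \cdot 0 = 0$)
$\frac{J{\left(o \right)}}{\left(-24722 + 2909\right) + 14092} = \frac{0}{\left(-24722 + 2909\right) + 14092} = \frac{0}{-21813 + 14092} = \frac{0}{-7721} = 0 \left(- \frac{1}{7721}\right) = 0$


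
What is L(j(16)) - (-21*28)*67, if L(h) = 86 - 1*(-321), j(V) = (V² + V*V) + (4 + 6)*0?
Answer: 39803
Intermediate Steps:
j(V) = 2*V² (j(V) = (V² + V²) + 10*0 = 2*V² + 0 = 2*V²)
L(h) = 407 (L(h) = 86 + 321 = 407)
L(j(16)) - (-21*28)*67 = 407 - (-21*28)*67 = 407 - (-588)*67 = 407 - 1*(-39396) = 407 + 39396 = 39803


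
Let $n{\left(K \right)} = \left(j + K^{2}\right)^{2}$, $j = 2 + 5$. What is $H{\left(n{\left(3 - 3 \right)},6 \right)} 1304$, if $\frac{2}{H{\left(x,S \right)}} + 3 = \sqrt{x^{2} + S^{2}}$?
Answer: $\frac{1956}{607} + \frac{652 \sqrt{2437}}{607} \approx 56.248$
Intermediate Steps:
$j = 7$
$n{\left(K \right)} = \left(7 + K^{2}\right)^{2}$
$H{\left(x,S \right)} = \frac{2}{-3 + \sqrt{S^{2} + x^{2}}}$ ($H{\left(x,S \right)} = \frac{2}{-3 + \sqrt{x^{2} + S^{2}}} = \frac{2}{-3 + \sqrt{S^{2} + x^{2}}}$)
$H{\left(n{\left(3 - 3 \right)},6 \right)} 1304 = \frac{2}{-3 + \sqrt{6^{2} + \left(\left(7 + \left(3 - 3\right)^{2}\right)^{2}\right)^{2}}} \cdot 1304 = \frac{2}{-3 + \sqrt{36 + \left(\left(7 + \left(3 - 3\right)^{2}\right)^{2}\right)^{2}}} \cdot 1304 = \frac{2}{-3 + \sqrt{36 + \left(\left(7 + 0^{2}\right)^{2}\right)^{2}}} \cdot 1304 = \frac{2}{-3 + \sqrt{36 + \left(\left(7 + 0\right)^{2}\right)^{2}}} \cdot 1304 = \frac{2}{-3 + \sqrt{36 + \left(7^{2}\right)^{2}}} \cdot 1304 = \frac{2}{-3 + \sqrt{36 + 49^{2}}} \cdot 1304 = \frac{2}{-3 + \sqrt{36 + 2401}} \cdot 1304 = \frac{2}{-3 + \sqrt{2437}} \cdot 1304 = \frac{2608}{-3 + \sqrt{2437}}$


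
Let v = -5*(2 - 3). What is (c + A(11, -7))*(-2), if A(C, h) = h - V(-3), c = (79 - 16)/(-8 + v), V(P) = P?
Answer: 50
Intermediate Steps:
v = 5 (v = -5*(-1) = 5)
c = -21 (c = (79 - 16)/(-8 + 5) = 63/(-3) = 63*(-1/3) = -21)
A(C, h) = 3 + h (A(C, h) = h - 1*(-3) = h + 3 = 3 + h)
(c + A(11, -7))*(-2) = (-21 + (3 - 7))*(-2) = (-21 - 4)*(-2) = -25*(-2) = 50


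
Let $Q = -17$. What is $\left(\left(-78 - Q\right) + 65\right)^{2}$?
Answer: $16$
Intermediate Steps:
$\left(\left(-78 - Q\right) + 65\right)^{2} = \left(\left(-78 - -17\right) + 65\right)^{2} = \left(\left(-78 + 17\right) + 65\right)^{2} = \left(-61 + 65\right)^{2} = 4^{2} = 16$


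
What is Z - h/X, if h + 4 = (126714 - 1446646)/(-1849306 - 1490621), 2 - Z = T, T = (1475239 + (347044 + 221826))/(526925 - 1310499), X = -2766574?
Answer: 16684282856692431881/3620172685380795126 ≈ 4.6087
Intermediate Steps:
T = -2044109/783574 (T = (1475239 + 568870)/(-783574) = 2044109*(-1/783574) = -2044109/783574 ≈ -2.6087)
Z = 3611257/783574 (Z = 2 - 1*(-2044109/783574) = 2 + 2044109/783574 = 3611257/783574 ≈ 4.6087)
h = -12039776/3339927 (h = -4 + (126714 - 1446646)/(-1849306 - 1490621) = -4 - 1319932/(-3339927) = -4 - 1319932*(-1/3339927) = -4 + 1319932/3339927 = -12039776/3339927 ≈ -3.6048)
Z - h/X = 3611257/783574 - (-12039776)/(3339927*(-2766574)) = 3611257/783574 - (-12039776)*(-1)/(3339927*2766574) = 3611257/783574 - 1*6019888/4620077600049 = 3611257/783574 - 6019888/4620077600049 = 16684282856692431881/3620172685380795126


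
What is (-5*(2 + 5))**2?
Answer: 1225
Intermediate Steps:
(-5*(2 + 5))**2 = (-5*7)**2 = (-35)**2 = 1225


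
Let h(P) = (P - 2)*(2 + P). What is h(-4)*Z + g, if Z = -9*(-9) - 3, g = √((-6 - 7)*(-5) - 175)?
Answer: 936 + I*√110 ≈ 936.0 + 10.488*I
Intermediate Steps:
g = I*√110 (g = √(-13*(-5) - 175) = √(65 - 175) = √(-110) = I*√110 ≈ 10.488*I)
Z = 78 (Z = 81 - 3 = 78)
h(P) = (-2 + P)*(2 + P)
h(-4)*Z + g = (-4 + (-4)²)*78 + I*√110 = (-4 + 16)*78 + I*√110 = 12*78 + I*√110 = 936 + I*√110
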